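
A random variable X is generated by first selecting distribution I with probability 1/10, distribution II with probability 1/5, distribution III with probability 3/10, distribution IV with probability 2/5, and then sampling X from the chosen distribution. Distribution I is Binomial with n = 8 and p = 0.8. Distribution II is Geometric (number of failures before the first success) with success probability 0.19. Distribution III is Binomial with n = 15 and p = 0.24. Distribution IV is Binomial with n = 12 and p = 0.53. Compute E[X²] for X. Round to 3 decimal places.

For each component E[X²] = Var + (mean)², giving I: 42.24; II: 40.6122; III: 15.696; IV: 43.4388.
Overall E[X²] = 0.1·42.24 + 0.2·40.6122 + 0.3·15.696 + 0.4·43.4388 = 34.4308.

34.431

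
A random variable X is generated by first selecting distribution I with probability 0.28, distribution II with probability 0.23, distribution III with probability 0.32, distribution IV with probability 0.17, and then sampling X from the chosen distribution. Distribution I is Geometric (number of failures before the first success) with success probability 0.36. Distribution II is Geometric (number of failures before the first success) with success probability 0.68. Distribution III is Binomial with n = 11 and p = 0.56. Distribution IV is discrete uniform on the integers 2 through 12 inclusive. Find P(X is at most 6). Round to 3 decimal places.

0.759

Conditional on each component, P(X ≤ 6): I: 0.95602; II: 0.999656; III: 0.576391; IV: 0.454545.
By total probability, P(X ≤ 6) = 0.28·0.95602 + 0.23·0.999656 + 0.32·0.576391 + 0.17·0.454545 = 0.759324.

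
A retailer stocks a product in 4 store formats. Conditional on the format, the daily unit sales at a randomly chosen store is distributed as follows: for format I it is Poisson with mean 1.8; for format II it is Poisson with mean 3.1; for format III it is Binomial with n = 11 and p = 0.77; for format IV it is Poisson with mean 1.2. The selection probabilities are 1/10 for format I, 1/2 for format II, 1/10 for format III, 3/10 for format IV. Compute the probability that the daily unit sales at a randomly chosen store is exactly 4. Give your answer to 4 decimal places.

0.1021

Conditional on each format, P(X = 4): I: 0.0723017; II: 0.17335; III: 0.00394977; IV: 0.0260232.
By total probability, P(X = 4) = 0.1·0.0723017 + 0.5·0.17335 + 0.1·0.00394977 + 0.3·0.0260232 = 0.102107.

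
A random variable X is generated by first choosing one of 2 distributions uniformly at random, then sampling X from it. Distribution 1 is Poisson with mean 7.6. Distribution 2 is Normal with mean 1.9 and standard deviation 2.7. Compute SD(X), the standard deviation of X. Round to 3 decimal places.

Per component, 1: μ=7.6, E[X²]=65.36; 2: μ=1.9, E[X²]=10.9.
E[X] = 0.5·7.6 + 0.5·1.9 = 4.75.
E[X²] = 0.5·65.36 + 0.5·10.9 = 38.13.
Var(X) = E[X²] − (E[X])² = 38.13 − 22.5625 = 15.5675.
SD(X) = √15.5675 = 3.94557.

3.946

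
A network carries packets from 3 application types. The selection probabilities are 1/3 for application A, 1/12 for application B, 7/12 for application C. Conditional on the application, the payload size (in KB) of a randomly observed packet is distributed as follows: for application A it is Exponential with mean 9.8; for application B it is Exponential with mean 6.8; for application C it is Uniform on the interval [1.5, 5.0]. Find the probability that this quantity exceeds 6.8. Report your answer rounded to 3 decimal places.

0.197

Conditional on each application, P(X > 6.8): A: 0.499635; B: 0.367879; C: 0.
By total probability, P(X > 6.8) = 0.333333·0.499635 + 0.0833333·0.367879 + 0.583333·0 = 0.197202.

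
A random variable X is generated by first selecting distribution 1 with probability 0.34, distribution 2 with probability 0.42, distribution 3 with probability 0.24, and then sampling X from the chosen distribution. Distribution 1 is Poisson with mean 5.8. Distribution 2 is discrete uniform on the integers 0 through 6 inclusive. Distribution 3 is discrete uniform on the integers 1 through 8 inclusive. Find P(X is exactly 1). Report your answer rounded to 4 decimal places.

Conditional on each component, P(X = 1): 1: 0.0175598; 2: 0.142857; 3: 0.125.
By total probability, P(X = 1) = 0.34·0.0175598 + 0.42·0.142857 + 0.24·0.125 = 0.0959703.

0.0960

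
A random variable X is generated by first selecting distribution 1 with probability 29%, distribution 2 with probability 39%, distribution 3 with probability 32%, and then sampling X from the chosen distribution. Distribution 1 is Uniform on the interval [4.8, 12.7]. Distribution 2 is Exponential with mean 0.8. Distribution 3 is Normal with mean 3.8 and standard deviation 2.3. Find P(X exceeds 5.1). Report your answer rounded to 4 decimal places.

0.3712

Conditional on each component, P(X > 5.1): 1: 0.962025; 2: 0.00170362; 3: 0.285963.
By total probability, P(X > 5.1) = 0.29·0.962025 + 0.39·0.00170362 + 0.32·0.285963 = 0.37116.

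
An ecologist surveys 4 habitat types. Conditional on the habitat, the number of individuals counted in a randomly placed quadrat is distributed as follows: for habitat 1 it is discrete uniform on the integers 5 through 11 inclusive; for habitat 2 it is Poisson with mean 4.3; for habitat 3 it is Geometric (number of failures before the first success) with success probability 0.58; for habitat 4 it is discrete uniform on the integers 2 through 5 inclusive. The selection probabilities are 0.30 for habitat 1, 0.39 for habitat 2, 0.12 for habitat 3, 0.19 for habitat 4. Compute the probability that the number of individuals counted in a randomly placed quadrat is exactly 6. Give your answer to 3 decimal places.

Conditional on each habitat, P(X = 6): 1: 0.142857; 2: 0.119127; 3: 0.00318364; 4: 0.
By total probability, P(X = 6) = 0.3·0.142857 + 0.39·0.119127 + 0.12·0.00318364 + 0.19·0 = 0.0896989.

0.090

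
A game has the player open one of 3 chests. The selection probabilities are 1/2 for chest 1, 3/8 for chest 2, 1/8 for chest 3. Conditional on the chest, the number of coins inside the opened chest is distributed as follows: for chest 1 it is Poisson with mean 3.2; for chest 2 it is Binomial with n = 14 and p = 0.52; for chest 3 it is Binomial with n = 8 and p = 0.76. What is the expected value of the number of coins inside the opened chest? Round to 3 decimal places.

5.090

Component means — 1: 3.2; 2: 7.28; 3: 6.08.
E[X] = 0.5·3.2 + 0.375·7.28 + 0.125·6.08 = 5.09.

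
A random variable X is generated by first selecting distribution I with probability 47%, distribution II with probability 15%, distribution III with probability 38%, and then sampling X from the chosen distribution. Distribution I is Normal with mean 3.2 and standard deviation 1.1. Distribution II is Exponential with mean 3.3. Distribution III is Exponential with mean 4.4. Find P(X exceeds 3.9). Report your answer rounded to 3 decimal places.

Conditional on each component, P(X > 3.9): I: 0.26227; II: 0.306721; III: 0.412152.
By total probability, P(X > 3.9) = 0.47·0.26227 + 0.15·0.306721 + 0.38·0.412152 = 0.325893.

0.326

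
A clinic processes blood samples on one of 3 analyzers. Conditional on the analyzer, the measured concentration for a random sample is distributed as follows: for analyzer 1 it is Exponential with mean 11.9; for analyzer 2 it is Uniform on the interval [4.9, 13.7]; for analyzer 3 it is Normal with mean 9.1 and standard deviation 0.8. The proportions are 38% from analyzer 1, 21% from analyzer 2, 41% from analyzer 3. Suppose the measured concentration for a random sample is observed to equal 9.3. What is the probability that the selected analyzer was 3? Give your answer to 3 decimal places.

Likelihoods f(9.3 | ·): 1: 0.0384633; 2: 0.113636; 3: 0.483335.
Posterior ∝ prior × likelihood. Numerator for 3: 0.41·0.483335 = 0.198167.
Normalizing constant: 0.38·0.0384633 + 0.21·0.113636 + 0.41·0.483335 = 0.236647.
P(3 | observation) = 0.198167 / 0.236647 = 0.837396.

0.837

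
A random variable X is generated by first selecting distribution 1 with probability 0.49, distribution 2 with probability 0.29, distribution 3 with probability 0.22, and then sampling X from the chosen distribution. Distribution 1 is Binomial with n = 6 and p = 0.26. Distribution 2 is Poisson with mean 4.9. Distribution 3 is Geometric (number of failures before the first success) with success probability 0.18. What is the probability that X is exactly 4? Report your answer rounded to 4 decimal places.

Conditional on each component, P(X = 4): 1: 0.037536; 2: 0.178867; 3: 0.0813819.
By total probability, P(X = 4) = 0.49·0.037536 + 0.29·0.178867 + 0.22·0.0813819 = 0.0881681.

0.0882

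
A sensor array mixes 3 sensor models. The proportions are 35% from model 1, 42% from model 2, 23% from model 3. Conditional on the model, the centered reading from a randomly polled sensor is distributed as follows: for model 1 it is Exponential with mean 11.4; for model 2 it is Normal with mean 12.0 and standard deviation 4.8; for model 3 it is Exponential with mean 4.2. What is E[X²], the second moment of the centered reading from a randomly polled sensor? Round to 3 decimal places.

For each component E[X²] = Var + (mean)², giving 1: 259.92; 2: 167.04; 3: 35.28.
Overall E[X²] = 0.35·259.92 + 0.42·167.04 + 0.23·35.28 = 169.243.

169.243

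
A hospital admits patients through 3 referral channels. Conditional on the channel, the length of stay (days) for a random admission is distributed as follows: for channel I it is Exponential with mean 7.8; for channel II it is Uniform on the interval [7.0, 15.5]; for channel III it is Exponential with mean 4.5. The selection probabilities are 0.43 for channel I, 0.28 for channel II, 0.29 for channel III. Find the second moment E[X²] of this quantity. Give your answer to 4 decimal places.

101.1907

For each component E[X²] = Var + (mean)², giving I: 121.68; II: 132.583; III: 40.5.
Overall E[X²] = 0.43·121.68 + 0.28·132.583 + 0.29·40.5 = 101.191.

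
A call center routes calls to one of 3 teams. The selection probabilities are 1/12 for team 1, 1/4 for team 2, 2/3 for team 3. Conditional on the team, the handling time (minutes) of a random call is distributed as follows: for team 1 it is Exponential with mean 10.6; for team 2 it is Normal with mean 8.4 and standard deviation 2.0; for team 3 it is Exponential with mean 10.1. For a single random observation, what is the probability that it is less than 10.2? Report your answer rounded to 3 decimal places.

Conditional on each team, P(X < 10.2): 1: 0.617973; 2: 0.81594; 3: 0.635745.
By total probability, P(X < 10.2) = 0.0833333·0.617973 + 0.25·0.81594 + 0.666667·0.635745 = 0.679313.

0.679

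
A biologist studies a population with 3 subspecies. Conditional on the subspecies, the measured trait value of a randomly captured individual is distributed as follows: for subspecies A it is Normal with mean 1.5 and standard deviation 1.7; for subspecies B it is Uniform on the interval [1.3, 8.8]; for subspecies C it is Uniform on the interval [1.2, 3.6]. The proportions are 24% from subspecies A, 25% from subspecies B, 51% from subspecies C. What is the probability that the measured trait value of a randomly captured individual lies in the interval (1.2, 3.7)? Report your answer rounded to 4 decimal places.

Conditional on each subspecies, P(1.2 < X < 3.7): A: 0.472225; B: 0.32; C: 1.
By total probability, P(1.2 < X < 3.7) = 0.24·0.472225 + 0.25·0.32 + 0.51·1 = 0.703334.

0.7033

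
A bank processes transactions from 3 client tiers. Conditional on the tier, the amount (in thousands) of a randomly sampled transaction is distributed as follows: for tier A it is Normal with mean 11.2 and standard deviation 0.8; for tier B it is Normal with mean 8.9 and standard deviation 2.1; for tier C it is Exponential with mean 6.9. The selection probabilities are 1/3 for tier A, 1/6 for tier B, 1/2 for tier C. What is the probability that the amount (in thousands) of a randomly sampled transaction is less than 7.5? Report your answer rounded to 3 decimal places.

0.373

Conditional on each tier, P(X < 7.5): A: 1.87299e-06; B: 0.252493; C: 0.662759.
By total probability, P(X < 7.5) = 0.333333·1.87299e-06 + 0.166667·0.252493 + 0.5·0.662759 = 0.373462.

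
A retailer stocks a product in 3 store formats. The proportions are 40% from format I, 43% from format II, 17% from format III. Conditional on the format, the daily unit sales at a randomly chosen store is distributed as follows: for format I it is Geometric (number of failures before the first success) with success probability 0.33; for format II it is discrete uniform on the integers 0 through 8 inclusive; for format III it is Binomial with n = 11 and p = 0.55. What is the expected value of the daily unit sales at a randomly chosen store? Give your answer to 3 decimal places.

Component means — I: 2.0303; II: 4; III: 6.05.
E[X] = 0.4·2.0303 + 0.43·4 + 0.17·6.05 = 3.56062.

3.561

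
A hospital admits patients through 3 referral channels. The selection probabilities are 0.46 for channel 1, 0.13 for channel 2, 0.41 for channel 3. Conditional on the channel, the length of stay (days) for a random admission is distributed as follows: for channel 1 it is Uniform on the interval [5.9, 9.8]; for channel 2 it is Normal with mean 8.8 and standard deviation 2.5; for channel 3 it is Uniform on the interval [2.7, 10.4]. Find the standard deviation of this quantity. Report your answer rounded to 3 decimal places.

Per component, 1: μ=7.85, E[X²]=62.89; 2: μ=8.8, E[X²]=83.69; 3: μ=6.55, E[X²]=47.8433.
E[X] = 0.46·7.85 + 0.13·8.8 + 0.41·6.55 = 7.4405.
E[X²] = 0.46·62.89 + 0.13·83.69 + 0.41·47.8433 = 59.4249.
Var(X) = E[X²] − (E[X])² = 59.4249 − 55.361 = 4.06383.
SD(X) = √4.06383 = 2.01589.

2.016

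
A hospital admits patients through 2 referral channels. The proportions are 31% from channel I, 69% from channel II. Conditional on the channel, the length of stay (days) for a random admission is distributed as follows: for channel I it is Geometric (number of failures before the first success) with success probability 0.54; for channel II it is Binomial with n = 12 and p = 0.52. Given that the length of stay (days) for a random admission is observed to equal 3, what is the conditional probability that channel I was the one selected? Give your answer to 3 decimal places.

0.361

Likelihoods P(X=3 | ·): I: 0.0525614; II: 0.0418412.
Posterior ∝ prior × likelihood. Numerator for I: 0.31·0.0525614 = 0.016294.
Normalizing constant: 0.31·0.0525614 + 0.69·0.0418412 = 0.0451645.
P(I | observation) = 0.016294 / 0.0451645 = 0.360771.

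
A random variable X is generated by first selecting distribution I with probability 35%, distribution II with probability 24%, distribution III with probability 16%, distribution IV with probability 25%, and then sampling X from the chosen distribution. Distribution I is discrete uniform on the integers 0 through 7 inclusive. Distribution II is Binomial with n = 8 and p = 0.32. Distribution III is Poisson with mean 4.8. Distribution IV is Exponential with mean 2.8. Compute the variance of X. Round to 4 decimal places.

5.5512

Per component, I: μ=3.5, E[X²]=17.5; II: μ=2.56, E[X²]=8.2944; III: μ=4.8, E[X²]=27.84; IV: μ=2.8, E[X²]=15.68.
E[X] = 0.35·3.5 + 0.24·2.56 + 0.16·4.8 + 0.25·2.8 = 3.3074.
E[X²] = 0.35·17.5 + 0.24·8.2944 + 0.16·27.84 + 0.25·15.68 = 16.4901.
Var(X) = E[X²] − (E[X])² = 16.4901 − 10.9389 = 5.55116.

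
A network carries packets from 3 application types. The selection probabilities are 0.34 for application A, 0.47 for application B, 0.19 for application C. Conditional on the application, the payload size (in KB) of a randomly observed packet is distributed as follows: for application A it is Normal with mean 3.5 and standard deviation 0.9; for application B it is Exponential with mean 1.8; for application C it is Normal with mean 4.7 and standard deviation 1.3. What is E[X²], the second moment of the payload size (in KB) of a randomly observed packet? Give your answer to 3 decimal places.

12.004

For each component E[X²] = Var + (mean)², giving A: 13.06; B: 6.48; C: 23.78.
Overall E[X²] = 0.34·13.06 + 0.47·6.48 + 0.19·23.78 = 12.0042.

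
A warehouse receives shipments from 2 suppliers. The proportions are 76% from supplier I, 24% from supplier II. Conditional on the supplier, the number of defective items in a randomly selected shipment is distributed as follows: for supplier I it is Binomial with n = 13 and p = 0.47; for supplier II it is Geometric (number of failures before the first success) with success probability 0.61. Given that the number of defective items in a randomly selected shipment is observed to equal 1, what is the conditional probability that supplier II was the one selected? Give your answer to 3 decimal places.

Likelihoods P(X=1 | ·): I: 0.00300159; II: 0.2379.
Posterior ∝ prior × likelihood. Numerator for II: 0.24·0.2379 = 0.057096.
Normalizing constant: 0.76·0.00300159 + 0.24·0.2379 = 0.0593772.
P(II | observation) = 0.057096 / 0.0593772 = 0.961581.

0.962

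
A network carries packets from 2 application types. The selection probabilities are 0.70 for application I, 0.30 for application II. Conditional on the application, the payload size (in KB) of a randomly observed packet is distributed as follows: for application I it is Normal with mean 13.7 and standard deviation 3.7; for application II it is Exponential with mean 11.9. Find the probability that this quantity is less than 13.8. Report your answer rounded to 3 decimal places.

0.563

Conditional on each application, P(X < 13.8): I: 0.510781; II: 0.686408.
By total probability, P(X < 13.8) = 0.7·0.510781 + 0.3·0.686408 = 0.563469.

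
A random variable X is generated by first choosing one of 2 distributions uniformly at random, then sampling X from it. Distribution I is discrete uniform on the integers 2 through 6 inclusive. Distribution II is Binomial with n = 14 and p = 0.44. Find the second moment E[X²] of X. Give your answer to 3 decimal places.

For each component E[X²] = Var + (mean)², giving I: 18; II: 41.3952.
Overall E[X²] = 0.5·18 + 0.5·41.3952 = 29.6976.

29.698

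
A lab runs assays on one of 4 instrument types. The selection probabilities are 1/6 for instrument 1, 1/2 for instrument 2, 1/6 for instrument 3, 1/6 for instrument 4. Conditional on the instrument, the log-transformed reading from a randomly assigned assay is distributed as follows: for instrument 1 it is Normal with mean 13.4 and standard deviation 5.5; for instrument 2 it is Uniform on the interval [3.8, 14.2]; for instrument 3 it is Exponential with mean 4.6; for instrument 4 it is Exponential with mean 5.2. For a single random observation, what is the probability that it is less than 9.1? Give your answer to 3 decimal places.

0.572

Conditional on each instrument, P(X < 9.1): 1: 0.217161; 2: 0.509615; 3: 0.86169; 4: 0.826226.
By total probability, P(X < 9.1) = 0.166667·0.217161 + 0.5·0.509615 + 0.166667·0.86169 + 0.166667·0.826226 = 0.572321.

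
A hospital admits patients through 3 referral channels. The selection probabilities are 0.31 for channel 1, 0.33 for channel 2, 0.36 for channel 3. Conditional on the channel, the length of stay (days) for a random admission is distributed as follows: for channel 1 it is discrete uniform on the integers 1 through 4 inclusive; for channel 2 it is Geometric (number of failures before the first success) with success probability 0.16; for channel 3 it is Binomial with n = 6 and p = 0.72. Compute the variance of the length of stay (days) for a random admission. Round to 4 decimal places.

12.8971

Per component, 1: μ=2.5, E[X²]=7.5; 2: μ=5.25, E[X²]=60.375; 3: μ=4.32, E[X²]=19.872.
E[X] = 0.31·2.5 + 0.33·5.25 + 0.36·4.32 = 4.0627.
E[X²] = 0.31·7.5 + 0.33·60.375 + 0.36·19.872 = 29.4027.
Var(X) = E[X²] − (E[X])² = 29.4027 − 16.5055 = 12.8971.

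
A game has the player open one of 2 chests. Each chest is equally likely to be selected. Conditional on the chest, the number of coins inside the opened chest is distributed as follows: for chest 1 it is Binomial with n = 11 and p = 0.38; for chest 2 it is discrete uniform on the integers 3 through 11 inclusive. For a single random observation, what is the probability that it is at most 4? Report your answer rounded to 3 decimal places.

Conditional on each chest, P(X ≤ 4): 1: 0.587801; 2: 0.222222.
By total probability, P(X ≤ 4) = 0.5·0.587801 + 0.5·0.222222 = 0.405012.

0.405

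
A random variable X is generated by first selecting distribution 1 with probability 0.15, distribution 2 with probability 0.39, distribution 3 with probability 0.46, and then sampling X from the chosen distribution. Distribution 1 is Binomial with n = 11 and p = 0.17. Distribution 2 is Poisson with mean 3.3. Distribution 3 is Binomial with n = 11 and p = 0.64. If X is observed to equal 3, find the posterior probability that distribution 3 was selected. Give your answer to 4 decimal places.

0.0471

Likelihoods P(X=3 | ·): 1: 0.182581; 2: 0.220912; 3: 0.0122024.
Posterior ∝ prior × likelihood. Numerator for 3: 0.46·0.0122024 = 0.00561309.
Normalizing constant: 0.15·0.182581 + 0.39·0.220912 + 0.46·0.0122024 = 0.119156.
P(3 | observation) = 0.00561309 / 0.119156 = 0.0471071.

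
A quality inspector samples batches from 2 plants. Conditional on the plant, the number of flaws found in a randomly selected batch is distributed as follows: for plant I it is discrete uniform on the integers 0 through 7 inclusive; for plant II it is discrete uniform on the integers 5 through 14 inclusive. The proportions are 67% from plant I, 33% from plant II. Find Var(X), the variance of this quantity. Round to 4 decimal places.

14.1996

Per component, I: μ=3.5, E[X²]=17.5; II: μ=9.5, E[X²]=98.5.
E[X] = 0.67·3.5 + 0.33·9.5 = 5.48.
E[X²] = 0.67·17.5 + 0.33·98.5 = 44.23.
Var(X) = E[X²] − (E[X])² = 44.23 − 30.0304 = 14.1996.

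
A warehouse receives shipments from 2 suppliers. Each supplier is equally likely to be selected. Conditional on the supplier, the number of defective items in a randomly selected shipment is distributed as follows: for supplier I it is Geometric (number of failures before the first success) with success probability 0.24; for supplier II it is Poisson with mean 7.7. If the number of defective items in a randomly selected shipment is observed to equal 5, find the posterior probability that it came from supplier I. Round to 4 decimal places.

0.3733

Likelihoods P(X=5 | ·): I: 0.0608526; II: 0.102142.
Posterior ∝ prior × likelihood. Numerator for I: 0.5·0.0608526 = 0.0304263.
Normalizing constant: 0.5·0.0608526 + 0.5·0.102142 = 0.0814974.
P(I | observation) = 0.0304263 / 0.0814974 = 0.373341.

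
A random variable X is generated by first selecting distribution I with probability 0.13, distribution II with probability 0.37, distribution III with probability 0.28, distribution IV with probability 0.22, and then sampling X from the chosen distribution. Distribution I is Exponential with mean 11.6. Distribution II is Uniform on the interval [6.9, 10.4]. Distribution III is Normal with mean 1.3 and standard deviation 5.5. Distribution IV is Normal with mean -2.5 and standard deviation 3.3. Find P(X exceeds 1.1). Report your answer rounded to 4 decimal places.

0.6626

Conditional on each component, P(X > 1.1): I: 0.90953; II: 1; III: 0.514504; IV: 0.137656.
By total probability, P(X > 1.1) = 0.13·0.90953 + 0.37·1 + 0.28·0.514504 + 0.22·0.137656 = 0.662584.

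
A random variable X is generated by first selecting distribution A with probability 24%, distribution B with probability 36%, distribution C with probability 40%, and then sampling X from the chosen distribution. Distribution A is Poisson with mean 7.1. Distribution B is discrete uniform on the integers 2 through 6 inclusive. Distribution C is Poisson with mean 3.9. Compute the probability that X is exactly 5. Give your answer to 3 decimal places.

0.163

Conditional on each component, P(X = 5): A: 0.124057; B: 0.2; C: 0.152193.
By total probability, P(X = 5) = 0.24·0.124057 + 0.36·0.2 + 0.4·0.152193 = 0.162651.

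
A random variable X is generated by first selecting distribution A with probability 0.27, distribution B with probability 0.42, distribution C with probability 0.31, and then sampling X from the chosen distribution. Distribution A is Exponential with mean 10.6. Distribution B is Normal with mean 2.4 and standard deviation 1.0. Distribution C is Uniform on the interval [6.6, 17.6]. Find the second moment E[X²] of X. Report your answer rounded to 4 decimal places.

112.0265

For each component E[X²] = Var + (mean)², giving A: 224.72; B: 6.76; C: 156.493.
Overall E[X²] = 0.27·224.72 + 0.42·6.76 + 0.31·156.493 = 112.027.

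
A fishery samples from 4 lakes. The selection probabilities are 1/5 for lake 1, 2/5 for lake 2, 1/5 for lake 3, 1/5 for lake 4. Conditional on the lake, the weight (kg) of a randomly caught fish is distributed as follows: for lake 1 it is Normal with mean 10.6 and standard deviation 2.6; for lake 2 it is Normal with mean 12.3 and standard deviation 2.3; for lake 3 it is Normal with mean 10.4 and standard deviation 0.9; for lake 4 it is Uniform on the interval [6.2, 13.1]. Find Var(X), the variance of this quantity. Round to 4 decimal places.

5.5655

Per component, 1: μ=10.6, E[X²]=119.12; 2: μ=12.3, E[X²]=156.58; 3: μ=10.4, E[X²]=108.97; 4: μ=9.65, E[X²]=97.09.
E[X] = 0.2·10.6 + 0.4·12.3 + 0.2·10.4 + 0.2·9.65 = 11.05.
E[X²] = 0.2·119.12 + 0.4·156.58 + 0.2·108.97 + 0.2·97.09 = 127.668.
Var(X) = E[X²] − (E[X])² = 127.668 − 122.103 = 5.5655.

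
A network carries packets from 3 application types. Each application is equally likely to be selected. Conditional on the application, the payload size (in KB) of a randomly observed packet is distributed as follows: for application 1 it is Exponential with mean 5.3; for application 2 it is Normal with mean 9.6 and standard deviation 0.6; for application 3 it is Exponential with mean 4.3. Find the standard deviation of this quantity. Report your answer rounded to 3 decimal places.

Per component, 1: μ=5.3, E[X²]=56.18; 2: μ=9.6, E[X²]=92.52; 3: μ=4.3, E[X²]=36.98.
E[X] = 0.333333·5.3 + 0.333333·9.6 + 0.333333·4.3 = 6.4.
E[X²] = 0.333333·56.18 + 0.333333·92.52 + 0.333333·36.98 = 61.8933.
Var(X) = E[X²] − (E[X])² = 61.8933 − 40.96 = 20.9333.
SD(X) = √20.9333 = 4.5753.

4.575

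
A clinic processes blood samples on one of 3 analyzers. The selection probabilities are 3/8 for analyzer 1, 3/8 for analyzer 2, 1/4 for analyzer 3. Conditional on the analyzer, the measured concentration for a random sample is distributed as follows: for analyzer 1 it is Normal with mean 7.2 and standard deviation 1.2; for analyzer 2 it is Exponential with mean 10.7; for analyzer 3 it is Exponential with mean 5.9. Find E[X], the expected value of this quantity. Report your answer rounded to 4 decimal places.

8.1875

Component means — 1: 7.2; 2: 10.7; 3: 5.9.
E[X] = 0.375·7.2 + 0.375·10.7 + 0.25·5.9 = 8.1875.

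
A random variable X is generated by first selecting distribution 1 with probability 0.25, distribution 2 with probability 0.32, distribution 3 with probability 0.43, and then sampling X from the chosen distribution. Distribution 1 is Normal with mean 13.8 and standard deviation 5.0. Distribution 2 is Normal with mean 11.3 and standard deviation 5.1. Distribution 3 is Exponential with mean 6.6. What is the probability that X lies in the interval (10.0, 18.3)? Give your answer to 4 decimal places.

0.3807

Conditional on each component, P(10.0 < X < 18.3): 1: 0.592313; 2: 0.515654; 3: 0.157284.
By total probability, P(10.0 < X < 18.3) = 0.25·0.592313 + 0.32·0.515654 + 0.43·0.157284 = 0.380719.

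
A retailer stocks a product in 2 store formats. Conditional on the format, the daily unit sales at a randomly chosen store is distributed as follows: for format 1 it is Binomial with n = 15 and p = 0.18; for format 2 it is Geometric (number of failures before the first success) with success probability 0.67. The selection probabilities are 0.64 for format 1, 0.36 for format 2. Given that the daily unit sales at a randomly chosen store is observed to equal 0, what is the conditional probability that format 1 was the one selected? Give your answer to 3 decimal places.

0.119

Likelihoods P(X=0 | ·): 1: 0.0509575; 2: 0.67.
Posterior ∝ prior × likelihood. Numerator for 1: 0.64·0.0509575 = 0.0326128.
Normalizing constant: 0.64·0.0509575 + 0.36·0.67 = 0.273813.
P(1 | observation) = 0.0326128 / 0.273813 = 0.119106.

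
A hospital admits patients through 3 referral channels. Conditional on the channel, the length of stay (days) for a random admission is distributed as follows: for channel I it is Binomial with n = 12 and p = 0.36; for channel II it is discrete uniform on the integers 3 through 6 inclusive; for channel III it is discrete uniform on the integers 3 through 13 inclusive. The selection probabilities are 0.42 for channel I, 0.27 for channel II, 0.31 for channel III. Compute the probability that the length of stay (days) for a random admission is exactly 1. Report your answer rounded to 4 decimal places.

0.0134

Conditional on each channel, P(X = 1): I: 0.031876; II: 0; III: 0.
By total probability, P(X = 1) = 0.42·0.031876 + 0.27·0 + 0.31·0 = 0.0133879.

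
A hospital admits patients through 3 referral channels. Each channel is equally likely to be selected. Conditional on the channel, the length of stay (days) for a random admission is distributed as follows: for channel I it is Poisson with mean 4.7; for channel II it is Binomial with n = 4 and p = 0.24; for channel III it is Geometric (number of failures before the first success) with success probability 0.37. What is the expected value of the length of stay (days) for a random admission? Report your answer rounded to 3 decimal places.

2.454

Component means — I: 4.7; II: 0.96; III: 1.7027.
E[X] = 0.333333·4.7 + 0.333333·0.96 + 0.333333·1.7027 = 2.45423.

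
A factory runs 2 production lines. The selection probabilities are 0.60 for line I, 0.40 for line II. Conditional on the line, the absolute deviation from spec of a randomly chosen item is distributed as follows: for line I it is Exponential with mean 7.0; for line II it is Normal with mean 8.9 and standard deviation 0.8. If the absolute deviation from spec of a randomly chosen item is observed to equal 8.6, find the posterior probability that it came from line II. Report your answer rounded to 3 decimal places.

Likelihoods f(8.6 | ·): I: 0.0418158; II: 0.464819.
Posterior ∝ prior × likelihood. Numerator for II: 0.4·0.464819 = 0.185928.
Normalizing constant: 0.6·0.0418158 + 0.4·0.464819 = 0.211017.
P(II | observation) = 0.185928 / 0.211017 = 0.881102.

0.881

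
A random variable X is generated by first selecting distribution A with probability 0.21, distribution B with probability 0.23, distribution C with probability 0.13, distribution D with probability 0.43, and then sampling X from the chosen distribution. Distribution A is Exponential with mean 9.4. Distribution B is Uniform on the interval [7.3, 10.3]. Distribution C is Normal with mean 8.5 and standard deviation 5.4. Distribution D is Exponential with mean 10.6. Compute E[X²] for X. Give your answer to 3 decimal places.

164.908

For each component E[X²] = Var + (mean)², giving A: 176.72; B: 78.19; C: 101.41; D: 224.72.
Overall E[X²] = 0.21·176.72 + 0.23·78.19 + 0.13·101.41 + 0.43·224.72 = 164.908.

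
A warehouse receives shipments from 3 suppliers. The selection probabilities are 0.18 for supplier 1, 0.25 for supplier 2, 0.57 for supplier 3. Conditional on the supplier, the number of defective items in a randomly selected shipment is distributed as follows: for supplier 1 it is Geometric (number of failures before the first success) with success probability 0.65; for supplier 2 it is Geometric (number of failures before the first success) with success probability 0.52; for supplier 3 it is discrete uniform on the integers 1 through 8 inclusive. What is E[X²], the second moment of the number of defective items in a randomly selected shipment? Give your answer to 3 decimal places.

For each component E[X²] = Var + (mean)², giving 1: 1.11834; 2: 2.62722; 3: 25.5.
Overall E[X²] = 0.18·1.11834 + 0.25·2.62722 + 0.57·25.5 = 15.3931.

15.393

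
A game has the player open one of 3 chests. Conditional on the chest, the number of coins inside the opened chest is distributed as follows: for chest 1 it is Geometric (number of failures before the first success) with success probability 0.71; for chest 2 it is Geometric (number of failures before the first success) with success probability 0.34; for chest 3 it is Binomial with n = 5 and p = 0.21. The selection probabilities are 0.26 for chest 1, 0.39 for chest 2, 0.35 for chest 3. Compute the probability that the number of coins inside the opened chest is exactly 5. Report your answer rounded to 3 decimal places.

0.017

Conditional on each chest, P(X = 5): 1: 0.00145629; 2: 0.0425793; 3: 0.00040841.
By total probability, P(X = 5) = 0.26·0.00145629 + 0.39·0.0425793 + 0.35·0.00040841 = 0.0171275.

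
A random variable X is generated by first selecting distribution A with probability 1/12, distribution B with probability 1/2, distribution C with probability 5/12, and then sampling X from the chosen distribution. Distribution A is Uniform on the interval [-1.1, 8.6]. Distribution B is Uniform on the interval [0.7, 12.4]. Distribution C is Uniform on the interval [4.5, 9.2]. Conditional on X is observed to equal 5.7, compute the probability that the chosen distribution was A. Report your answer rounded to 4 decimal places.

Likelihoods f(5.7 | ·): A: 0.103093; B: 0.0854701; C: 0.212766.
Posterior ∝ prior × likelihood. Numerator for A: 0.0833333·0.103093 = 0.00859107.
Normalizing constant: 0.0833333·0.103093 + 0.5·0.0854701 + 0.416667·0.212766 = 0.139979.
P(A | observation) = 0.00859107 / 0.139979 = 0.0613741.

0.0614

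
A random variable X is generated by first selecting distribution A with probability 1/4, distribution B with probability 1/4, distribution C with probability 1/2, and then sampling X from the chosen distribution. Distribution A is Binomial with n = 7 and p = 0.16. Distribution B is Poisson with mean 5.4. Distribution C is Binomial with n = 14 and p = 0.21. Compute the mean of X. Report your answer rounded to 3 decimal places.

Component means — A: 1.12; B: 5.4; C: 2.94.
E[X] = 0.25·1.12 + 0.25·5.4 + 0.5·2.94 = 3.1.

3.100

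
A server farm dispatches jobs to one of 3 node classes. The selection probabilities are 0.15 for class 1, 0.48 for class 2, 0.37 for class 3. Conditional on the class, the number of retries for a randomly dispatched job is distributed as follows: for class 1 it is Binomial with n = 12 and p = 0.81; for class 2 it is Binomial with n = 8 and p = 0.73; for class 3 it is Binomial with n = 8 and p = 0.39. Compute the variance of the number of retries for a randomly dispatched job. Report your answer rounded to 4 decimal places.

6.5535

Per component, 1: μ=9.72, E[X²]=96.3252; 2: μ=5.84, E[X²]=35.6824; 3: μ=3.12, E[X²]=11.6376.
E[X] = 0.15·9.72 + 0.48·5.84 + 0.37·3.12 = 5.4156.
E[X²] = 0.15·96.3252 + 0.48·35.6824 + 0.37·11.6376 = 35.8822.
Var(X) = E[X²] − (E[X])² = 35.8822 − 29.3287 = 6.55352.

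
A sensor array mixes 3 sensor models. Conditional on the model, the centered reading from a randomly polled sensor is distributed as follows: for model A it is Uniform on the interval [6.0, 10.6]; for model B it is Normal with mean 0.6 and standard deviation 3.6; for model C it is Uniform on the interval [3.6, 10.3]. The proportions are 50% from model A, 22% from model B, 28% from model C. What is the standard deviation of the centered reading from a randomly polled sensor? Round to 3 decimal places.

Per component, A: μ=8.3, E[X²]=70.6533; B: μ=0.6, E[X²]=13.32; C: μ=6.95, E[X²]=52.0433.
E[X] = 0.5·8.3 + 0.22·0.6 + 0.28·6.95 = 6.228.
E[X²] = 0.5·70.6533 + 0.22·13.32 + 0.28·52.0433 = 52.8292.
Var(X) = E[X²] − (E[X])² = 52.8292 − 38.788 = 14.0412.
SD(X) = √14.0412 = 3.74716.

3.747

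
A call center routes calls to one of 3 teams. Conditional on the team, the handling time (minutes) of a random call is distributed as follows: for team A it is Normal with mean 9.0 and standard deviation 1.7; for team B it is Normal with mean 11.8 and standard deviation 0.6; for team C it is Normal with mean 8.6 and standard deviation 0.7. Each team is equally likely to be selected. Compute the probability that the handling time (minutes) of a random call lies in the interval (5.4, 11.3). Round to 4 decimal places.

0.6990

Conditional on each team, P(5.4 < X < 11.3): A: 0.89486; B: 0.202328; C: 0.99994.
By total probability, P(5.4 < X < 11.3) = 0.333333·0.89486 + 0.333333·0.202328 + 0.333333·0.99994 = 0.699043.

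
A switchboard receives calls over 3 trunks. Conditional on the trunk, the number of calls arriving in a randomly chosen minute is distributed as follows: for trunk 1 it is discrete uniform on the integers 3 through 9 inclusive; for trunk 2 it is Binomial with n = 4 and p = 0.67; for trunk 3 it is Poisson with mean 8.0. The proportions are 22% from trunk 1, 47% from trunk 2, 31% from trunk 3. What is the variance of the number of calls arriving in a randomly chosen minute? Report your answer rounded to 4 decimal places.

Per component, 1: μ=6, E[X²]=40; 2: μ=2.68, E[X²]=8.0668; 3: μ=8, E[X²]=72.
E[X] = 0.22·6 + 0.47·2.68 + 0.31·8 = 5.0596.
E[X²] = 0.22·40 + 0.47·8.0668 + 0.31·72 = 34.9114.
Var(X) = E[X²] − (E[X])² = 34.9114 − 25.5996 = 9.31184.

9.3118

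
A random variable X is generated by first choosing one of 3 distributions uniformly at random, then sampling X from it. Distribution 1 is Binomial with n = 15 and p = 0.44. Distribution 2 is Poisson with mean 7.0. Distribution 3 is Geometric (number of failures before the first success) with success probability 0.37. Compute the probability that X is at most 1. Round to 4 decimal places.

0.2042

Conditional on each component, P(X ≤ 1): 1: 0.00213573; 2: 0.00729506; 3: 0.6031.
By total probability, P(X ≤ 1) = 0.333333·0.00213573 + 0.333333·0.00729506 + 0.333333·0.6031 = 0.204177.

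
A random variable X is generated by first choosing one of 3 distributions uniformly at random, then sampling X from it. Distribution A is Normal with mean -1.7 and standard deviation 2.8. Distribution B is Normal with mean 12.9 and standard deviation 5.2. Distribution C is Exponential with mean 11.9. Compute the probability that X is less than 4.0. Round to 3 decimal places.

Conditional on each component, P(X < 4.0): A: 0.97911; B: 0.0434909; C: 0.285473.
By total probability, P(X < 4.0) = 0.333333·0.97911 + 0.333333·0.0434909 + 0.333333·0.285473 = 0.436025.

0.436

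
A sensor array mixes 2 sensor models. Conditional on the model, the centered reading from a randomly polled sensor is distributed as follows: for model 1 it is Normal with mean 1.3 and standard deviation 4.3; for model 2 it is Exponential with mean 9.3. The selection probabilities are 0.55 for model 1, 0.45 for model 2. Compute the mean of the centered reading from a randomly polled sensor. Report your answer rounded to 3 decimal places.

Component means — 1: 1.3; 2: 9.3.
E[X] = 0.55·1.3 + 0.45·9.3 = 4.9.

4.900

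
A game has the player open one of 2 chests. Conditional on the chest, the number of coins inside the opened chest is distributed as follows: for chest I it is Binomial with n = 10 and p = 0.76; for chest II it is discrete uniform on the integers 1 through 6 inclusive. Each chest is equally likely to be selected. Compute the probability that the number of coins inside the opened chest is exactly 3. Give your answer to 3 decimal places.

0.085

Conditional on each chest, P(X = 3): I: 0.00241602; II: 0.166667.
By total probability, P(X = 3) = 0.5·0.00241602 + 0.5·0.166667 = 0.0845413.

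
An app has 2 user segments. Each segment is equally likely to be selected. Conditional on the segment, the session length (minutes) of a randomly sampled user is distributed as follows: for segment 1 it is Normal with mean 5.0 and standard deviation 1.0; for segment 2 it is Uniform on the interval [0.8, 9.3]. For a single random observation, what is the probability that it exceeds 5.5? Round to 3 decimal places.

0.378

Conditional on each segment, P(X > 5.5): 1: 0.308538; 2: 0.447059.
By total probability, P(X > 5.5) = 0.5·0.308538 + 0.5·0.447059 = 0.377798.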